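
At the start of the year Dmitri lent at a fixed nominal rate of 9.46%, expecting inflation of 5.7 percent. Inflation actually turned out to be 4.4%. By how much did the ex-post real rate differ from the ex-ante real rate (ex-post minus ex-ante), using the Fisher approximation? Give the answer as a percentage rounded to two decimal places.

Ex-ante: 9.46% − 5.7% = 3.760%
Ex-post: 9.46% − 4.4% = 5.060%
Difference (ex-post − ex-ante) = 1.3000% → 1.30%.

1.30%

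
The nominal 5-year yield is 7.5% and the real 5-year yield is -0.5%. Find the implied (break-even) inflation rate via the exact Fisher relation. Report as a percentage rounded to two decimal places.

(1 + π) = (1 + i)/(1 + r) = 1.07500 / 0.99500 = 1.080402
Break-even inflation = 1.080402 − 1 → 8.04%.

8.04%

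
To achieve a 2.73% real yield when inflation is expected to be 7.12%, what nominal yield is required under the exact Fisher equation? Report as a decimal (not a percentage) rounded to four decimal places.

(1 + i) = (1 + r)(1 + π) = 1.02730 × 1.07120 = 1.10044376
i = 1.10044376 − 1, so the required nominal rate is 0.1004.

0.1004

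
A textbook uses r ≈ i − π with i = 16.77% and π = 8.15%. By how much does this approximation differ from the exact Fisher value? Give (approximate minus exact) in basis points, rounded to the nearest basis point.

Approximate: r ≈ 16.770% − 8.150% = 8.6200%
Exact: (1 + 0.1677)/(1 + 0.0815) − 1 = 7.9704%
Error = 8.6200% − 7.9704% = 0.6496% → 65 basis points.

65 basis points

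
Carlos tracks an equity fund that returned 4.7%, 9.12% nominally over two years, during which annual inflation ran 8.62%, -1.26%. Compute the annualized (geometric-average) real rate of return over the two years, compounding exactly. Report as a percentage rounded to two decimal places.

Compound the nominal returns: 1.0470 × 1.0912 = 1.14248640.
Compound inflation: 1.0862 × 0.9874 = 1.07251388.
Deflate: 1.14248640 / 1.07251388 = 1.06524160.
Annualized real rate = 1.06524160^(1/2) − 1 = 3.2105% → 3.21%.

3.21%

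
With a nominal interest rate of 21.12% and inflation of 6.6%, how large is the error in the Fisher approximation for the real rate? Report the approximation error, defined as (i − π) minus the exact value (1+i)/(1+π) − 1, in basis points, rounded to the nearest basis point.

90 basis points

Approximate: r ≈ 21.120% − 6.600% = 14.5200%
Exact: (1 + 0.2112)/(1 + 0.0660) − 1 = 13.6210%
Error = 14.5200% − 13.6210% = 0.8990% → 90 basis points.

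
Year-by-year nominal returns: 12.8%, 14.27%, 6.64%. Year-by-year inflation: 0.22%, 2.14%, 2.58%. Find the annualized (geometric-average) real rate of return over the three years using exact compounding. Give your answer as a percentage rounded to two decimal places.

Nominal growth factor = 1.1280 × 1.1427 × 1.0664 = 1.37455292
Price-level growth factor = 1.0022 × 1.0214 × 1.0258 = 1.05005717
Real growth factor = 1.37455292 / 1.05005717 = 1.30902674
Annualized real rate = 1.30902674^(1/3) − 1 = 9.3913% → 9.39%.

9.39%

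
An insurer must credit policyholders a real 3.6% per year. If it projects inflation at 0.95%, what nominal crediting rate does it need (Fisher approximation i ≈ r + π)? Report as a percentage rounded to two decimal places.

4.55%

i ≈ r + π = 3.6% + 0.95% = 4.55%.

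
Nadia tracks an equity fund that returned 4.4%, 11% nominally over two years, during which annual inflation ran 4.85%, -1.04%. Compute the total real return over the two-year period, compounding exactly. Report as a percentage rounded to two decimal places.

Compound the nominal returns: 1.0440 × 1.1100 = 1.158840.
Compound inflation: 1.0485 × 0.9896 = 1.037596.
Deflate: 1.158840 / 1.037596 = 1.116851.
Total real return = 1.116851 − 1 → 11.69%.

11.69%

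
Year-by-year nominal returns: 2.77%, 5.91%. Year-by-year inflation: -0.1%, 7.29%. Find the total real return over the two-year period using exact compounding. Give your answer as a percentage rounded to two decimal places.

1.55%

Compound the nominal returns: 1.0277 × 1.0591 = 1.088437.
Compound inflation: 0.9990 × 1.0729 = 1.071827.
Deflate: 1.088437 / 1.071827 = 1.015497.
Total real return = 1.015497 − 1 → 1.55%.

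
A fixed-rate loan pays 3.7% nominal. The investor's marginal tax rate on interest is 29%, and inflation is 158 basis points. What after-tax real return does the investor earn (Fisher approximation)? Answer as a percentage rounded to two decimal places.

After-tax nominal return = 3.7% × (1 − 0.29) = 2.6270%.
r ≈ 2.6270% − 1.58% → 1.05%.

1.05%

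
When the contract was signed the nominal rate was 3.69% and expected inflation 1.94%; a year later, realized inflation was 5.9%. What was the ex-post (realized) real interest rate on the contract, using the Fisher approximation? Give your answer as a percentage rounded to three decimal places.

-2.210%

Ex-post: 3.69% − 5.9% = -2.210%
So the realized real rate is -2.210%.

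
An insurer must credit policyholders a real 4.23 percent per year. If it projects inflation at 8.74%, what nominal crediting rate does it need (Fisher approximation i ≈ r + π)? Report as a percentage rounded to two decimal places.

i ≈ r + π = 4.23% + 8.74% = 12.97%.

12.97%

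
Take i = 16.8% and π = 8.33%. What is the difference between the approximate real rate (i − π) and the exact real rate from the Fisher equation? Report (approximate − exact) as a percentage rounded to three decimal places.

0.651%

Approximate: r ≈ 16.800% − 8.330% = 8.4700%
Exact: (1 + 0.1680)/(1 + 0.0833) − 1 = 7.8187%
Error = 8.4700% − 7.8187% = 0.6513% → 0.651%.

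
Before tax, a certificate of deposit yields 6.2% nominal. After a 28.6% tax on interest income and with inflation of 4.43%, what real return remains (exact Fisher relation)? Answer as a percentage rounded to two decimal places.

0.00%

After-tax nominal return = 6.2% × (1 − 0.286) = 4.4268%.
1 + r = 1.044268 / 1.04430 = 0.999969
After-tax real rate = 0.999969 − 1 → 0.00%.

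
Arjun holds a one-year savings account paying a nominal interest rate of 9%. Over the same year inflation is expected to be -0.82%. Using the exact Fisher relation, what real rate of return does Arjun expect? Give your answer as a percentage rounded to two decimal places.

9.90%

By the Fisher relation, 1 + r = (1 + i)/(1 + π).
1 + r = 1.09000 / 0.99180 = 1.099012
r = 1.099012 − 1 = 9.9012%, i.e. 9.90%.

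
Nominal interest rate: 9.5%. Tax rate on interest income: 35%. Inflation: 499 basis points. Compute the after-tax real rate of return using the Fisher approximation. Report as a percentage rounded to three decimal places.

After-tax nominal return = 9.5% × (1 − 0.35) = 6.1750%.
r ≈ 6.1750% − 4.99% → 1.185%.

1.185%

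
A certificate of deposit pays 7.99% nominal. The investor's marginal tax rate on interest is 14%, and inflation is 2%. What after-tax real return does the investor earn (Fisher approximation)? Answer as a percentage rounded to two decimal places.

After-tax nominal return = 7.99% × (1 − 0.14) = 6.8714%.
r ≈ 6.8714% − 2% → 4.87%.

4.87%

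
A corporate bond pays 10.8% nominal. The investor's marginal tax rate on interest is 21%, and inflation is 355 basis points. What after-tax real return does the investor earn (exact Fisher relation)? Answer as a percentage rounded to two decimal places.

After-tax nominal return = 10.8% × (1 − 0.21) = 8.5320%.
1 + r = 1.08532 / 1.03550 = 1.048112
After-tax real rate = 1.048112 − 1 → 4.81%.

4.81%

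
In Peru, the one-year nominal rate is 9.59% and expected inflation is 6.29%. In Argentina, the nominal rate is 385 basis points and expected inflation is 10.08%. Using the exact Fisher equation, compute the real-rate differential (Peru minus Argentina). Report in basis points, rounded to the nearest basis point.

876 basis points

Peru: (1 + 0.0959)/(1 + 0.0629) − 1 = 3.1047%
Argentina: (1 + 0.0385)/(1 + 0.1008) − 1 = -5.6595%
Differential = 3.1047% − (-5.6595%) = 8.7642% → 876 basis points.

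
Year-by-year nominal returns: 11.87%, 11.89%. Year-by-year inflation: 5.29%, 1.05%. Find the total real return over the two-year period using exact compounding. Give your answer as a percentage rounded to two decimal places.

17.65%

Nominal growth factor = 1.1187 × 1.1189 = 1.251713
Price-level growth factor = 1.0529 × 1.0105 = 1.063955
Real growth factor = 1.251713 / 1.063955 = 1.176472
Total real return = 1.176472 − 1 → 17.65%.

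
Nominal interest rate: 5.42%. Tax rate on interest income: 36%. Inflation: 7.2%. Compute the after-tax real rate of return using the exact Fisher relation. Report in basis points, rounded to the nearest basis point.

After-tax nominal return = 5.42% × (1 − 0.36) = 3.4688%.
1 + r = 1.034688 / 1.07200 = 0.965194
After-tax real rate = 0.965194 − 1 → -348 basis points.

-348 basis points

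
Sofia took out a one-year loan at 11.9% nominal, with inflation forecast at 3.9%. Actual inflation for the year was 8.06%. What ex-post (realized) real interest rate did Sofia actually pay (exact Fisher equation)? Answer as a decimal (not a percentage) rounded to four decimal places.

Ex-post: (1 + 0.1190)/(1 + 0.0806) − 1 = 3.5536%
So the realized real rate is 0.0355.

0.0355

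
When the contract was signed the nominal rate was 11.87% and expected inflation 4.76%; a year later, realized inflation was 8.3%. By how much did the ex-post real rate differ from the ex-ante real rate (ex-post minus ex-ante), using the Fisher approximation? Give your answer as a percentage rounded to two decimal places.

Ex-ante: 11.87% − 4.76% = 7.110%
Ex-post: 11.87% − 8.3% = 3.570%
Difference (ex-post − ex-ante) = -3.5400% → -3.54%.

-3.54%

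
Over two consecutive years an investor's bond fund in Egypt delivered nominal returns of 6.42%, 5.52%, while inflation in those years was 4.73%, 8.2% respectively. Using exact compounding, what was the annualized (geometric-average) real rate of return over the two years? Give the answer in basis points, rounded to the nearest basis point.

Nominal growth factor = 1.0642 × 1.0552 = 1.12294384
Price-level growth factor = 1.0473 × 1.0820 = 1.13317860
Real growth factor = 1.12294384 / 1.13317860 = 0.99096810
Annualized real rate = 0.99096810^(1/2) − 1 = -0.4526% → -45 basis points.

-45 basis points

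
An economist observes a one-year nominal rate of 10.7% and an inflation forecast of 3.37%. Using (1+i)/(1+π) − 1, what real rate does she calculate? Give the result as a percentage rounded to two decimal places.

7.09%

By the Fisher identity, 1 + r = (1 + i)/(1 + π).
1 + r = 1.10700 / 1.03370 = 1.070910
r = 1.070910 − 1 = 7.0910%, i.e. 7.09%.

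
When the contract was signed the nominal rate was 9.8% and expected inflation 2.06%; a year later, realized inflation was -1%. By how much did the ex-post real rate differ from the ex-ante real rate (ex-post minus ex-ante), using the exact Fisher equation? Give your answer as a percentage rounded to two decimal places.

Ex-ante: (1 + 0.0980)/(1 + 0.0206) − 1 = 7.5838%
Ex-post: (1 + 0.0980)/(1 − 0.0100) − 1 = 10.9091%
Difference (ex-post − ex-ante) = 3.3253% → 3.33%.

3.33%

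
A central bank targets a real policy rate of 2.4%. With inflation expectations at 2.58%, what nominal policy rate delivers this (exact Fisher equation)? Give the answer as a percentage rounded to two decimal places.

5.04%

(1 + i) = (1 + r)(1 + π) = 1.02400 × 1.02580 = 1.0504192
i = 1.0504192 − 1, so the required nominal rate is 5.04%.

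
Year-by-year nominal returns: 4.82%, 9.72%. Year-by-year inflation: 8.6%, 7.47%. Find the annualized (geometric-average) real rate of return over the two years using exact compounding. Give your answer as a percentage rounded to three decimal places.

-0.733%

Nominal growth factor = 1.0482 × 1.0972 = 1.15008504
Price-level growth factor = 1.0860 × 1.0747 = 1.16712420
Real growth factor = 1.15008504 / 1.16712420 = 0.98540073
Annualized real rate = 0.98540073^(1/2) − 1 = -0.7326% → -0.733%.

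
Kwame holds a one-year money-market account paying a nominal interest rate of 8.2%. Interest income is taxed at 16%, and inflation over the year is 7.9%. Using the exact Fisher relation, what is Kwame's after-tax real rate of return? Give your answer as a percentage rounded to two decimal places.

After-tax nominal return = 8.2% × (1 − 0.16) = 6.8880%.
1 + r = 1.06888 / 1.07900 = 0.990621
After-tax real rate = 0.990621 − 1 → -0.94%.

-0.94%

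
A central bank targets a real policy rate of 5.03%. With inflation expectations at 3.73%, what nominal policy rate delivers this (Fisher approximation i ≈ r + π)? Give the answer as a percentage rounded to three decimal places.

8.760%

i ≈ r + π = 5.03% + 3.73% = 8.760%.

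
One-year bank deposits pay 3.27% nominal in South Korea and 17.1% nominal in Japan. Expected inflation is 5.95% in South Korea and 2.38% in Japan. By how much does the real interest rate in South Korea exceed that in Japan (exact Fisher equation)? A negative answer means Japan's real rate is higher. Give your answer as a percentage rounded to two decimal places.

South Korea: (1 + 0.0327)/(1 + 0.0595) − 1 = -2.5295%
Japan: (1 + 0.1710)/(1 + 0.0238) − 1 = 14.3778%
Differential = -2.5295% − 14.3778% = -16.9073% → -16.91%.

-16.91%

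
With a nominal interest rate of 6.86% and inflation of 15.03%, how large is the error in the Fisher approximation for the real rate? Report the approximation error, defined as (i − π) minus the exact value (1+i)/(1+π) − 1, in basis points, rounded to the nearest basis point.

Approximate: r ≈ 6.860% − 15.030% = -8.1700%
Exact: (1 + 0.0686)/(1 + 0.1503) − 1 = -7.1025%
Error = -8.1700% − (-7.1025%) = -1.0675% → -107 basis points.

-107 basis points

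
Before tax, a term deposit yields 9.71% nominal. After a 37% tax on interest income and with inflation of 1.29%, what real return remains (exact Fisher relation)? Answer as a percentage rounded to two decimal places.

4.77%

After-tax nominal return = 9.71% × (1 − 0.37) = 6.1173%.
1 + r = 1.061173 / 1.01290 = 1.047658
After-tax real rate = 1.047658 − 1 → 4.77%.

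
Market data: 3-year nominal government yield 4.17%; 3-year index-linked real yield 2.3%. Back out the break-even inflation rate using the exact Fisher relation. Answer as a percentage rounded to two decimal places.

(1 + π) = (1 + i)/(1 + r) = 1.04170 / 1.02300 = 1.018280
Break-even inflation = 1.018280 − 1 → 1.83%.

1.83%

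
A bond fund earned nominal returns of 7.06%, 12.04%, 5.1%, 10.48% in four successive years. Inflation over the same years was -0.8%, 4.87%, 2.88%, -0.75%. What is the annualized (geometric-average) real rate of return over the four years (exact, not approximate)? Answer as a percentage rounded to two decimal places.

Nominal growth factor = 1.0706 × 1.1204 × 1.0510 × 1.1048 = 1.39279347
Price-level growth factor = 0.9920 × 1.0487 × 1.0288 × 0.9925 = 1.06224430
Real growth factor = 1.39279347 / 1.06224430 = 1.31117998
Annualized real rate = 1.31117998^(1/4) − 1 = 7.0078% → 7.01%.

7.01%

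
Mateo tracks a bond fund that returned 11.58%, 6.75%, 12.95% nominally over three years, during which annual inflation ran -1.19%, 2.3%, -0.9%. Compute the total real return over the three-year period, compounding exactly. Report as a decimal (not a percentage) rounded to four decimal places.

0.3430

Nominal growth factor = 1.1158 × 1.0675 × 1.1295 = 1.345366
Price-level growth factor = 0.9881 × 1.0230 × 0.9910 = 1.001729
Real growth factor = 1.345366 / 1.001729 = 1.343044
Total real return = 1.343044 − 1 → 0.3430.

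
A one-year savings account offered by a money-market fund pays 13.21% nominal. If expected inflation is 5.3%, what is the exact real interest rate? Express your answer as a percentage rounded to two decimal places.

7.51%

By the Fisher equation, 1 + r = (1 + i)/(1 + π).
1 + r = 1.13210 / 1.05300 = 1.075119
r = 1.075119 − 1 = 7.5119%, i.e. 7.51%.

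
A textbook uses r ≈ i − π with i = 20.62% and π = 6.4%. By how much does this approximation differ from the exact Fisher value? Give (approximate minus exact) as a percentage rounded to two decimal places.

Approximate: r ≈ 20.620% − 6.400% = 14.2200%
Exact: (1 + 0.2062)/(1 + 0.0640) − 1 = 13.3647%
Error = 14.2200% − 13.3647% = 0.8553% → 0.86%.

0.86%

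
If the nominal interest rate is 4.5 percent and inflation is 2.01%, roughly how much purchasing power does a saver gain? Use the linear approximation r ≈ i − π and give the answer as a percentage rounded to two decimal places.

2.49%

r ≈ i − π = 4.5% − 2.01% = 2.49%.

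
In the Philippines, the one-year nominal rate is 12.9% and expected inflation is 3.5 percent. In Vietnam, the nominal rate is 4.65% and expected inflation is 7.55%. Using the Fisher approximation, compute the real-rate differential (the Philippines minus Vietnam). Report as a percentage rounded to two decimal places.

The Philippines: 12.9% − 3.5% = 9.400%
Vietnam: 4.65% − 7.55% = -2.900%
Differential = 12.300% → 12.30%.

12.30%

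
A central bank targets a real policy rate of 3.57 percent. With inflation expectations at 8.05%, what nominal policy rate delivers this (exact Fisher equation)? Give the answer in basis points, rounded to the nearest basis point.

(1 + i) = (1 + r)(1 + π) = 1.03570 × 1.08050 = 1.11907385
i = 1.11907385 − 1, so the required nominal rate is 1191 basis points.

1191 basis points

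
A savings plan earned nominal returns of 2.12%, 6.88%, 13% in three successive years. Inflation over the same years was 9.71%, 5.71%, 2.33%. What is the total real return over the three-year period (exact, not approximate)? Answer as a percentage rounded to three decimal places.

3.925%

Nominal growth factor = 1.0212 × 1.0688 × 1.1300 = 1.233348
Price-level growth factor = 1.0971 × 1.0571 × 1.0233 = 1.186766
Real growth factor = 1.233348 / 1.186766 = 1.039251
Total real return = 1.039251 − 1 → 3.925%.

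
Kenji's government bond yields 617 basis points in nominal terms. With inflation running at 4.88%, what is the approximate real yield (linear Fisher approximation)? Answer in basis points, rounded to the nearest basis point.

129 basis points

r ≈ i − π = 6.17% − 4.88% = 129 basis points.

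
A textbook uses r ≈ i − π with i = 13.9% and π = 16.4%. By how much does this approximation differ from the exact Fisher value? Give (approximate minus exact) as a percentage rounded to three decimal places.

-0.352%

Approximate: r ≈ 13.900% − 16.400% = -2.5000%
Exact: (1 + 0.1390)/(1 + 0.1640) − 1 = -2.1478%
Error = -2.5000% − (-2.1478%) = -0.3522% → -0.352%.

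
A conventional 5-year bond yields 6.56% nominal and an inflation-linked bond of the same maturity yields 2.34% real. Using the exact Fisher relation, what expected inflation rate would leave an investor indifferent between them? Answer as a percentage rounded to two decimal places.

4.12%

(1 + π) = (1 + i)/(1 + r) = 1.06560 / 1.02340 = 1.041235
Break-even inflation = 1.041235 − 1 → 4.12%.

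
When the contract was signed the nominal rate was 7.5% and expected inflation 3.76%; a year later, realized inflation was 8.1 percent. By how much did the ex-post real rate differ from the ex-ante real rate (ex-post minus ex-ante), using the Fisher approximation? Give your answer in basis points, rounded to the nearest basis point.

-434 basis points

Ex-ante: 7.5% − 3.76% = 3.740%
Ex-post: 7.5% − 8.1% = -0.600%
Difference (ex-post − ex-ante) = -4.3400% → -434 basis points.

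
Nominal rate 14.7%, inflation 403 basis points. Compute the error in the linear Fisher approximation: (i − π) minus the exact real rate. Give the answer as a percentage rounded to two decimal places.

Approximate: r ≈ 14.700% − 4.030% = 10.6700%
Exact: (1 + 0.1470)/(1 + 0.0403) − 1 = 10.2567%
Error = 10.6700% − 10.2567% = 0.4133% → 0.41%.

0.41%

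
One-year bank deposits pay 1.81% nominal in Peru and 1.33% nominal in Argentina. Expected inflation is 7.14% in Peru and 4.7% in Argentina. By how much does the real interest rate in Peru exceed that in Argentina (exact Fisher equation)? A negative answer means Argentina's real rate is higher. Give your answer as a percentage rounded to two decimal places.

Peru: (1 + 0.0181)/(1 + 0.0714) − 1 = -4.9748%
Argentina: (1 + 0.0133)/(1 + 0.0470) − 1 = -3.2187%
Differential = -4.9748% − (-3.2187%) = -1.7561% → -1.76%.

-1.76%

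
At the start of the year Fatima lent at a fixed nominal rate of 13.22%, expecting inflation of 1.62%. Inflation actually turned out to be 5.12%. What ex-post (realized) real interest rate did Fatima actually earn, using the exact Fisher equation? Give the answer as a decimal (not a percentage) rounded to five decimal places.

Ex-post: (1 + 0.1322)/(1 + 0.0512) − 1 = 7.70548%
So the realized real rate is 0.07705.

0.07705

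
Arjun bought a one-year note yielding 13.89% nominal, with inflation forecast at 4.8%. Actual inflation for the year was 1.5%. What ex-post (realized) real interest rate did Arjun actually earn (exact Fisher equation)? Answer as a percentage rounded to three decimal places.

Ex-post: (1 + 0.1389)/(1 + 0.0150) − 1 = 12.2069%
So the realized real rate is 12.207%.

12.207%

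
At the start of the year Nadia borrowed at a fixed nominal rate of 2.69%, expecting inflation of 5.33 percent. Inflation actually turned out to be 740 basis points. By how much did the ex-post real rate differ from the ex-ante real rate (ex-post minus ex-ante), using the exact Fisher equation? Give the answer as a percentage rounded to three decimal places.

-1.879%

Ex-ante: (1 + 0.0269)/(1 + 0.0533) − 1 = -2.5064%
Ex-post: (1 + 0.0269)/(1 + 0.0740) − 1 = -4.3855%
Difference (ex-post − ex-ante) = -1.8791% → -1.879%.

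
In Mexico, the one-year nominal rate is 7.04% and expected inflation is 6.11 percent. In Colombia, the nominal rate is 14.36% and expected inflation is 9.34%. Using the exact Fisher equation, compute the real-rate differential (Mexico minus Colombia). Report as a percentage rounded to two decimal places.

-3.71%

Mexico: (1 + 0.0704)/(1 + 0.0611) − 1 = 0.8764%
Colombia: (1 + 0.1436)/(1 + 0.0934) − 1 = 4.5912%
Differential = 0.8764% − 4.5912% = -3.7147% → -3.71%.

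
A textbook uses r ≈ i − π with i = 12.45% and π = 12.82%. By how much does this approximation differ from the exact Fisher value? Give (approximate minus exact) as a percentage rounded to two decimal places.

-0.04%

Approximate: r ≈ 12.450% − 12.820% = -0.3700%
Exact: (1 + 0.1245)/(1 + 0.1282) − 1 = -0.3280%
Error = -0.3700% − (-0.3280%) = -0.0420% → -0.04%.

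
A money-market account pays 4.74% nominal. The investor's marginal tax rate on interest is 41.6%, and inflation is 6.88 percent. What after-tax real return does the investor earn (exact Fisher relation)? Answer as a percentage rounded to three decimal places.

After-tax nominal return = 4.74% × (1 − 0.416) = 2.76816%.
1 + r = 1.0276816 / 1.06880 = 0.961528
After-tax real rate = 0.961528 − 1 → -3.847%.

-3.847%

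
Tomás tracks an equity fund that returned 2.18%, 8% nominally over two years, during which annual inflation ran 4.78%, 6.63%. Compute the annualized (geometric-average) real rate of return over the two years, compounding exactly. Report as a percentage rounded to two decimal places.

-0.62%

Compound the nominal returns: 1.0218 × 1.0800 = 1.10354400.
Compound inflation: 1.0478 × 1.0663 = 1.11726914.
Deflate: 1.10354400 / 1.11726914 = 0.98771546.
Annualized real rate = 0.98771546^(1/2) − 1 = -0.6161% → -0.62%.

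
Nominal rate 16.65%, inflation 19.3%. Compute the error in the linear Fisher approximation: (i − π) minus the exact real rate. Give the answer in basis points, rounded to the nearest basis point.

Approximate: r ≈ 16.650% − 19.300% = -2.6500%
Exact: (1 + 0.1665)/(1 + 0.1930) − 1 = -2.2213%
Error = -2.6500% − (-2.2213%) = -0.4287% → -43 basis points.

-43 basis points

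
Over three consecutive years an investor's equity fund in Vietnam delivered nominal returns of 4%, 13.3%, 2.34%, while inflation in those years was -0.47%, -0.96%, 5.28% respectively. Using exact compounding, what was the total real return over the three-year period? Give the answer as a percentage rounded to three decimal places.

16.198%

Compound the nominal returns: 1.0400 × 1.1330 × 1.0234 = 1.205893.
Compound inflation: 0.9953 × 0.9904 × 1.0528 = 1.037792.
Deflate: 1.205893 / 1.037792 = 1.161979.
Total real return = 1.161979 − 1 → 16.198%.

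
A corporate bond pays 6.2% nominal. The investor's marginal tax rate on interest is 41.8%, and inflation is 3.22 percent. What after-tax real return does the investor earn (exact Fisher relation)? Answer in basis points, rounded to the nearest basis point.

After-tax nominal return = 6.2% × (1 − 0.418) = 3.6084%.
1 + r = 1.036084 / 1.03220 = 1.003763
After-tax real rate = 1.003763 − 1 → 38 basis points.

38 basis points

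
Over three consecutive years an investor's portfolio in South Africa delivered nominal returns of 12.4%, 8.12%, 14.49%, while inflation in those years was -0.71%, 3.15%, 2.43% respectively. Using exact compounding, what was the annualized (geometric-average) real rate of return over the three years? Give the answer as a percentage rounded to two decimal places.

9.87%

Nominal growth factor = 1.1240 × 1.0812 × 1.1449 = 1.39136125
Price-level growth factor = 0.9929 × 1.0315 × 1.0243 = 1.04906384
Real growth factor = 1.39136125 / 1.04906384 = 1.32628845
Annualized real rate = 1.32628845^(1/3) − 1 = 9.8701% → 9.87%.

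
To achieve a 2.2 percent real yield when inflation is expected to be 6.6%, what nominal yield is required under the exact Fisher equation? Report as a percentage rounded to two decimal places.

8.95%

(1 + i) = (1 + r)(1 + π) = 1.02200 × 1.06600 = 1.089452
i = 1.089452 − 1, so the required nominal rate is 8.95%.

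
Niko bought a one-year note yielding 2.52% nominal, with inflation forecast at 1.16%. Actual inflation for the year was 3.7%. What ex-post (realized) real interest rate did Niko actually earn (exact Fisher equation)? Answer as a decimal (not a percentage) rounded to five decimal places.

Ex-post: (1 + 0.0252)/(1 + 0.0370) − 1 = -1.1379%
So the realized real rate is -0.01138.

-0.01138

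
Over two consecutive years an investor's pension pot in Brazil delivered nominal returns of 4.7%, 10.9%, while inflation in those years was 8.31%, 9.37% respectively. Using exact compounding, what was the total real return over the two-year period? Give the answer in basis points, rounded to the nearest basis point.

Compound the nominal returns: 1.0470 × 1.1090 = 1.161123.
Compound inflation: 1.0831 × 1.0937 = 1.184586.
Deflate: 1.161123 / 1.184586 = 0.980193.
Total real return = 0.980193 − 1 → -198 basis points.

-198 basis points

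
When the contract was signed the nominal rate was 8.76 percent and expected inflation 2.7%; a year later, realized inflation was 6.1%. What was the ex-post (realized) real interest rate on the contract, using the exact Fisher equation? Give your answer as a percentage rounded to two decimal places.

2.51%

Ex-post: (1 + 0.0876)/(1 + 0.0610) − 1 = 2.5071%
So the realized real rate is 2.51%.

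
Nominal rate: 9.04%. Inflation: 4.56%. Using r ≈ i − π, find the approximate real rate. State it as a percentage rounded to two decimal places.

r ≈ i − π = 9.04% − 4.56% = 4.48%.

4.48%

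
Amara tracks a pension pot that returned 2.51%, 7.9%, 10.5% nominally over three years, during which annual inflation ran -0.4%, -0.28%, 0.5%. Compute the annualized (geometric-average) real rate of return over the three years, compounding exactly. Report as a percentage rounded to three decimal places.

6.983%

Compound the nominal returns: 1.0251 × 1.0790 × 1.1050 = 1.22222160.
Compound inflation: 0.9960 × 0.9972 × 1.0050 = 0.99817726.
Deflate: 1.22222160 / 0.99817726 = 1.22445347.
Annualized real rate = 1.22445347^(1/3) − 1 = 6.9828% → 6.983%.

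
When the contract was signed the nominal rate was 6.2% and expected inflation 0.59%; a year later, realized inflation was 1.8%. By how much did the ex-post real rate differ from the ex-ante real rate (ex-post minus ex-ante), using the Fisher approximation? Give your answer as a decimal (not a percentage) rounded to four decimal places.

-0.0121

Ex-ante: 6.2% − 0.59% = 5.610%
Ex-post: 6.2% − 1.8% = 4.400%
Difference (ex-post − ex-ante) = -1.2100% → -0.0121.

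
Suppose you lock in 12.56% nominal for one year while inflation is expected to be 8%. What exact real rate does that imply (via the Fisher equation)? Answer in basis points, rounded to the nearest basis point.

422 basis points

By the Fisher equation, 1 + r = (1 + i)/(1 + π).
1 + r = 1.12560 / 1.08000 = 1.042222
r = 1.042222 − 1 = 4.2222%, i.e. 422 basis points.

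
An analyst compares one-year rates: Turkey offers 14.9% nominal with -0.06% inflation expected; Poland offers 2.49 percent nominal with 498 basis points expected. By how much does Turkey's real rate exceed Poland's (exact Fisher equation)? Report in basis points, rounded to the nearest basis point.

Turkey: (1 + 0.1490)/(1 − 0.0006) − 1 = 14.9690%
Poland: (1 + 0.0249)/(1 + 0.0498) − 1 = -2.3719%
Differential = 14.9690% − (-2.3719%) = 17.3409% → 1734 basis points.

1734 basis points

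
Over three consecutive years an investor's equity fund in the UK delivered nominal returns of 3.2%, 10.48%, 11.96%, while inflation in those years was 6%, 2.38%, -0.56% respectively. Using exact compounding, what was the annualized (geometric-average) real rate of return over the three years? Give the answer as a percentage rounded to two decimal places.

5.76%

Nominal growth factor = 1.0320 × 1.1048 × 1.1196 = 1.27651597
Price-level growth factor = 1.0600 × 1.0238 × 0.9944 = 1.07915072
Real growth factor = 1.27651597 / 1.07915072 = 1.18288942
Annualized real rate = 1.18288942^(1/3) − 1 = 5.7584% → 5.76%.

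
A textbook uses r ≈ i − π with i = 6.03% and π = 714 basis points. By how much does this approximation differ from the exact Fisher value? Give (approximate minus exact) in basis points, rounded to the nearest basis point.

-7 basis points

Approximate: r ≈ 6.030% − 7.140% = -1.1100%
Exact: (1 + 0.0603)/(1 + 0.0714) − 1 = -1.0360%
Error = -1.1100% − (-1.0360%) = -0.0740% → -7 basis points.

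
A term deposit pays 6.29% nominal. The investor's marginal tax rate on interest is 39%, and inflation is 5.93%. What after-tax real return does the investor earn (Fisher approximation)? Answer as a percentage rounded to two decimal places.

After-tax nominal return = 6.29% × (1 − 0.39) = 3.8369%.
r ≈ 3.8369% − 5.93% → -2.09%.

-2.09%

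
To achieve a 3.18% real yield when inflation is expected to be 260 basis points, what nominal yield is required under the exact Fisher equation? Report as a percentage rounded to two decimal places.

(1 + i) = (1 + r)(1 + π) = 1.03180 × 1.02600 = 1.0586268
i = 1.0586268 − 1, so the required nominal rate is 5.86%.

5.86%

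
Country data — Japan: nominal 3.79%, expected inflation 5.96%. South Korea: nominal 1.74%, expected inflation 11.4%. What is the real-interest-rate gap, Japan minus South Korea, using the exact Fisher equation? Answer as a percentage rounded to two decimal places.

6.62%

Japan: (1 + 0.0379)/(1 + 0.0596) − 1 = -2.0479%
South Korea: (1 + 0.0174)/(1 + 0.1140) − 1 = -8.6715%
Differential = -2.0479% − (-8.6715%) = 6.6235% → 6.62%.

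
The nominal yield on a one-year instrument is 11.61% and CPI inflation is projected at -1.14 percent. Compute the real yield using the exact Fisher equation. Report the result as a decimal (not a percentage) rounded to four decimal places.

0.1290

1 + r = 1.11610 / 0.98860 = 1.128970
r = 1.128970 − 1 = 12.8970%, i.e. 0.1290.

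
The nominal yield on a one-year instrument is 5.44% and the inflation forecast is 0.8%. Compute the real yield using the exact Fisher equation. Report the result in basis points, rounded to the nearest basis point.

1 + r = 1.05440 / 1.00800 = 1.046032
r = 1.046032 − 1 = 4.6032%, i.e. 460 basis points.

460 basis points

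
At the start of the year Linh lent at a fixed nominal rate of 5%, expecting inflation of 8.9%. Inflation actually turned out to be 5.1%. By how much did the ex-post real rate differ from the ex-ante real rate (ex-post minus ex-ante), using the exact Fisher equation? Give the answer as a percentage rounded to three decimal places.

Ex-ante: (1 + 0.0500)/(1 + 0.0890) − 1 = -3.5813%
Ex-post: (1 + 0.0500)/(1 + 0.0510) − 1 = -0.0951%
Difference (ex-post − ex-ante) = 3.4861% → 3.486%.

3.486%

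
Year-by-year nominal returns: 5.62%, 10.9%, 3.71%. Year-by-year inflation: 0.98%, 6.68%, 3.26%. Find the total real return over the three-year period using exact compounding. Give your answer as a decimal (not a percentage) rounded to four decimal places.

Compound the nominal returns: 1.0562 × 1.1090 × 1.0371 = 1.214782.
Compound inflation: 1.0098 × 1.0668 × 1.0326 = 1.112373.
Deflate: 1.214782 / 1.112373 = 1.092063.
Total real return = 1.092063 − 1 → 0.0921.

0.0921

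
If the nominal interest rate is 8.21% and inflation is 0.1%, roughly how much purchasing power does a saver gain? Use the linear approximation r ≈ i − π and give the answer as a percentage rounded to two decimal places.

r ≈ i − π = 8.21% − 0.1% = 8.11%.

8.11%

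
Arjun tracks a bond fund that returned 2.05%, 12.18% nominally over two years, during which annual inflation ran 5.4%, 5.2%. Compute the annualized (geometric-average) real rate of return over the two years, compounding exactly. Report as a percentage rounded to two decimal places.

Compound the nominal returns: 1.0205 × 1.1218 = 1.14479690.
Compound inflation: 1.0540 × 1.0520 = 1.10880800.
Deflate: 1.14479690 / 1.10880800 = 1.03245729.
Annualized real rate = 1.03245729^(1/2) − 1 = 1.6099% → 1.61%.

1.61%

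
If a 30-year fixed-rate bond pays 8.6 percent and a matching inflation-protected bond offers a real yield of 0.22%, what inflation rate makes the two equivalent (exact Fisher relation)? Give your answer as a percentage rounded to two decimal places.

(1 + π) = (1 + i)/(1 + r) = 1.08600 / 1.00220 = 1.083616
Break-even inflation = 1.083616 − 1 → 8.36%.

8.36%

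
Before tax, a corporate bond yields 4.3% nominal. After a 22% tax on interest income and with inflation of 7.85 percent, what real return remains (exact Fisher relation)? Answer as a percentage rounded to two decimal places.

-4.17%

After-tax nominal return = 4.3% × (1 − 0.22) = 3.3540%.
1 + r = 1.03354 / 1.07850 = 0.958312
After-tax real rate = 0.958312 − 1 → -4.17%.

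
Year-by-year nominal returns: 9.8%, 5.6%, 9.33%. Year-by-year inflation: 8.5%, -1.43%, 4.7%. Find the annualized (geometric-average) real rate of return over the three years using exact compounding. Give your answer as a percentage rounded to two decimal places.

4.22%

Compound the nominal returns: 1.0980 × 1.0560 × 1.0933 = 1.26766823.
Compound inflation: 1.0850 × 0.9857 × 1.0470 = 1.11975027.
Deflate: 1.26766823 / 1.11975027 = 1.13209906.
Annualized real rate = 1.13209906^(1/3) − 1 = 4.2225% → 4.22%.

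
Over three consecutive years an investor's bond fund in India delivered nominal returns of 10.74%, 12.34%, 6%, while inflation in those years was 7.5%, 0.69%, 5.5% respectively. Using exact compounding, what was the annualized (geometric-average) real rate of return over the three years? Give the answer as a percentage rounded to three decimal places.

Compound the nominal returns: 1.1074 × 1.1234 × 1.0600 = 1.31869635.
Compound inflation: 1.0750 × 1.0069 × 1.0550 = 1.14195046.
Deflate: 1.31869635 / 1.14195046 = 1.15477544.
Annualized real rate = 1.15477544^(1/3) − 1 = 4.9138% → 4.914%.

4.914%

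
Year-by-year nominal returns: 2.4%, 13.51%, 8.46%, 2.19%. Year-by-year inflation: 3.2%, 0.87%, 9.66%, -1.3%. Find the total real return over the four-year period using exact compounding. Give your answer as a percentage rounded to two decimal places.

Nominal growth factor = 1.0240 × 1.1351 × 1.0846 × 1.0219 = 1.288285
Price-level growth factor = 1.0320 × 1.0087 × 1.0966 × 0.9870 = 1.126697
Real growth factor = 1.288285 / 1.126697 = 1.143418
Total real return = 1.143418 − 1 → 14.34%.

14.34%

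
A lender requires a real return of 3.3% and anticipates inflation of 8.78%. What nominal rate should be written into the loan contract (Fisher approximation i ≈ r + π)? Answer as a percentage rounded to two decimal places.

12.08%

i ≈ r + π = 3.3% + 8.78% = 12.08%.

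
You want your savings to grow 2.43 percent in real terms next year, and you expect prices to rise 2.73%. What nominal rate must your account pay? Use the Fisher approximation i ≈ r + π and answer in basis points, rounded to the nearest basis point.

i ≈ r + π = 2.43% + 2.73% = 516 basis points.

516 basis points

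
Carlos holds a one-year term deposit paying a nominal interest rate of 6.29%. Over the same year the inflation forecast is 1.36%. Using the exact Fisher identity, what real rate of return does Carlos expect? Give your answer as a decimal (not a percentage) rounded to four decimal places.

By the Fisher identity, 1 + r = (1 + i)/(1 + π).
1 + r = 1.06290 / 1.01360 = 1.048639
r = 1.048639 − 1 = 4.8639%, i.e. 0.0486.

0.0486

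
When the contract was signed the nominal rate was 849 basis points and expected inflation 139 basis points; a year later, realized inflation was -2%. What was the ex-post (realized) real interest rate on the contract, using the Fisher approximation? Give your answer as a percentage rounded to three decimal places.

10.490%

Ex-post: 8.49% − (-2%) = 10.490%
So the realized real rate is 10.490%.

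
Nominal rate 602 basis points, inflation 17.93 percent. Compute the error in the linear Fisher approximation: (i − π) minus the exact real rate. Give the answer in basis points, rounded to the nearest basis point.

Approximate: r ≈ 6.020% − 17.930% = -11.9100%
Exact: (1 + 0.0602)/(1 + 0.1793) − 1 = -10.0992%
Error = -11.9100% − (-10.0992%) = -1.8108% → -181 basis points.

-181 basis points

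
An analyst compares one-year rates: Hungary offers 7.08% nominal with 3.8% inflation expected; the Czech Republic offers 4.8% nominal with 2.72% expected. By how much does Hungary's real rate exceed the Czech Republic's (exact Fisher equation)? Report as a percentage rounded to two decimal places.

1.14%

Hungary: (1 + 0.0708)/(1 + 0.0380) − 1 = 3.159923%
The Czech Republic: (1 + 0.0480)/(1 + 0.0272) − 1 = 2.024922%
Differential = 3.159923% − 2.024922% = 1.135001% → 1.14%.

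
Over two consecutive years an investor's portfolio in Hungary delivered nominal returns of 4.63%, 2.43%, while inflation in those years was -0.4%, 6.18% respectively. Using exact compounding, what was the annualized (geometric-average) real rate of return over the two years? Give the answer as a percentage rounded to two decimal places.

Nominal growth factor = 1.0463 × 1.0243 = 1.07172509
Price-level growth factor = 0.9960 × 1.0618 = 1.05755280
Real growth factor = 1.07172509 / 1.05755280 = 1.01340102
Annualized real rate = 1.01340102^(1/2) − 1 = 0.6678% → 0.67%.

0.67%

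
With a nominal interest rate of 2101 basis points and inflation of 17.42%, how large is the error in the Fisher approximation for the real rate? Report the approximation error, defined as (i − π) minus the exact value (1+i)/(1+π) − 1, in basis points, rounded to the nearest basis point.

Approximate: r ≈ 21.010% − 17.420% = 3.5900%
Exact: (1 + 0.2101)/(1 + 0.1742) − 1 = 3.0574%
Error = 3.5900% − 3.0574% = 0.5326% → 53 basis points.

53 basis points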